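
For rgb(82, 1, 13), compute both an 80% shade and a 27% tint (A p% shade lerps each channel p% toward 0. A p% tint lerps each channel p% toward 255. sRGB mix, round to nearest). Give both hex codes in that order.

80% shade:
  R: 82 + 0.8×(0−82) = 82 − 65.6 = 16.4 → 16
  G: 1 − 0.8 = 0.2 → 0
  B: 13 + 0.8×(0−13) = 13 − 10.4 = 2.6 → 3
  → #100003
27% tint:
  R: 82 + 0.27×(255−82) = 82 + 46.71 = 128.71 → 129
  G: 1 + 0.27×(255−1) = 1 + 68.58 = 69.58 → 70
  B: 13 + 0.27×(255−13) = 13 + 65.34 = 78.34 → 78
  → #81464E

#100003, #81464E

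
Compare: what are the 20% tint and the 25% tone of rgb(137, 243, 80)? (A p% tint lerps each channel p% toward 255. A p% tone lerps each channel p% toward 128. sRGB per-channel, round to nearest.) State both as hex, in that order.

20% tint:
  R: 137 + 0.2×(255−137) = 137 + 23.6 = 160.6 → 161
  G: 243 + 0.2×(255−243) = 243 + 2.4 = 245.4 → 245
  B: 80 + 0.2×(255−80) = 80 + 35 = 115 → 115
  → #A1F573
25% tone:
  R: 137 + 0.25×(128−137) = 137 − 2.25 = 134.75 → 135
  G: 243 − 28.75 = 214.25 → 214
  B: 80 + 12 = 92 → 92
  → #87D65C

#A1F573, #87D65C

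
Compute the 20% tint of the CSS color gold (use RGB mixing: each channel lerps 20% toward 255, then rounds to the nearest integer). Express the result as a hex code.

#ffdf33

CSS gold is rgb(255, 215, 0).
Per channel, c → c + 0.2(255 − c):
  R: 255 + 0.2×(255−255) = 255 + 0 = 255 → 255
  G: 215 + 0.2×(255−215) = 215 + 8 = 223 → 223
  B: 0 + 51 = 51 → 51
rgb(255, 223, 51) = #ffdf33.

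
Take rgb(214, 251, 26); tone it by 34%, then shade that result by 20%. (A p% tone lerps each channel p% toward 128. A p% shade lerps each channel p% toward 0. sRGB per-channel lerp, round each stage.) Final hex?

#94A731

Per channel, c → c + 0.34(128 − c):
  R: 214 − 29.24 = 184.76 → 185
  G: 251 − 41.82 = 209.18 → 209
  B: 26 + 0.34×(128−26) = 26 + 34.68 = 60.68 → 61
After the tone: rgb(185, 209, 61) = #B9D13D.
Per channel, c → c + 0.2(0 − c):
  R: 185 + 0.2×(0−185) = 185 − 37 = 148 → 148
  G: 209 + 0.2×(0−209) = 209 − 41.8 = 167.2 → 167
  B: 61 + 0.2×(0−61) = 61 − 12.2 = 48.8 → 49
rgb(148, 167, 49) = #94A731.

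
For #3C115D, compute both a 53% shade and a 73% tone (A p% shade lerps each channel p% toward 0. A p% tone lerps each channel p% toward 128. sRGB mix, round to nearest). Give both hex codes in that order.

#1C082C, #6E6277

#3C115D is rgb(60, 17, 93).
53% shade:
  R: 60 − 31.8 = 28.2 → 28
  G: 17 + 0.53×(0−17) = 17 − 9.01 = 7.99 → 8
  B: 93 + 0.53×(0−93) = 93 − 49.29 = 43.71 → 44
  → #1C082C
73% tone:
  R: 60 + 0.73×(128−60) = 60 + 49.64 = 109.64 → 110
  G: 17 + 81.03 = 98.03 → 98
  B: 93 + 0.73×(128−93) = 93 + 25.55 = 118.55 → 119
  → #6E6277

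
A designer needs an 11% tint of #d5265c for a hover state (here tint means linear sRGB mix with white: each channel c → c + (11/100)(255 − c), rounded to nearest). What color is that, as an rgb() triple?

rgb(218, 62, 110)

#d5265c is rgb(213, 38, 92).
An 11% tint moves each channel 11% toward 255:
  R: 213 + 4.62 = 217.62 → 218
  G: 38 + 0.11×(255−38) = 38 + 23.87 = 61.87 → 62
  B: 92 + 0.11×(255−92) = 92 + 17.93 = 109.93 → 110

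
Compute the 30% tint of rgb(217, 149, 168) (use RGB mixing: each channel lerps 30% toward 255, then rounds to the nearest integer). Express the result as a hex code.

Lerp each channel 30% toward 255:
  R: 217 + 0.3×(255−217) = 217 + 11.4 = 228.4 → 228
  G: 149 + 0.3×(255−149) = 149 + 31.8 = 180.8 → 181
  B: 168 + 0.3×(255−168) = 168 + 26.1 = 194.1 → 194
rgb(228, 181, 194) = #E4B5C2.

#E4B5C2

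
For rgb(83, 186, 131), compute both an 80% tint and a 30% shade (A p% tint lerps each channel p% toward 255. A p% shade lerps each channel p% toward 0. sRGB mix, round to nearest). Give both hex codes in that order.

80% tint:
  R: 83 + 137.6 = 220.6 → 221
  G: 186 + 0.8×(255−186) = 186 + 55.2 = 241.2 → 241
  B: 131 + 0.8×(255−131) = 131 + 99.2 = 230.2 → 230
  → #ddf1e6
30% shade:
  R: 83 − 24.9 = 58.1 → 58
  G: 186 + 0.3×(0−186) = 186 − 55.8 = 130.2 → 130
  B: 131 + 0.3×(0−131) = 131 − 39.3 = 91.7 → 92
  → #3a825c

#ddf1e6, #3a825c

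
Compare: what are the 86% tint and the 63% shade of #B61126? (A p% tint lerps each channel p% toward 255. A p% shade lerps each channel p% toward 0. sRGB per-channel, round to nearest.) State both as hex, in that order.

#B61126 is rgb(182, 17, 38).
86% tint:
  R: 182 + 62.78 = 244.78 → 245
  G: 17 + 0.86×(255−17) = 17 + 204.68 = 221.68 → 222
  B: 38 + 0.86×(255−38) = 38 + 186.62 = 224.62 → 225
  → #F5DEE1
63% shade:
  R: 182 − 114.66 = 67.34 → 67
  G: 17 + 0.63×(0−17) = 17 − 10.71 = 6.29 → 6
  B: 38 − 23.94 = 14.06 → 14
  → #43060E

#F5DEE1, #43060E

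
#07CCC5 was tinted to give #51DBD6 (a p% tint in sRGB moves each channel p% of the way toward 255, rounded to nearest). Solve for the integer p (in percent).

#07CCC5 is rgb(7, 204, 197); #51DBD6 is rgb(81, 219, 214).
On the R channel (widest range): 81 ≈ 7 + (p/100)(255 − 7), so p ≈ 100×(81 − 7)/(255 − 7) = 7400/248 = 29.84.
p = 30 reproduces all three channels after rounding.

30%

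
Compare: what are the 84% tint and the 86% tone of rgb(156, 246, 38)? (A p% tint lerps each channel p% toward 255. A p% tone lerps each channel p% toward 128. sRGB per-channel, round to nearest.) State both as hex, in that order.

84% tint:
  R: 156 + 0.84×(255−156) = 156 + 83.16 = 239.16 → 239
  G: 246 + 7.56 = 253.56 → 254
  B: 38 + 0.84×(255−38) = 38 + 182.28 = 220.28 → 220
  → #effedc
86% tone:
  R: 156 + 0.86×(128−156) = 156 − 24.08 = 131.92 → 132
  G: 246 + 0.86×(128−246) = 246 − 101.48 = 144.52 → 145
  B: 38 + 0.86×(128−38) = 38 + 77.4 = 115.4 → 115
  → #849173

#effedc, #849173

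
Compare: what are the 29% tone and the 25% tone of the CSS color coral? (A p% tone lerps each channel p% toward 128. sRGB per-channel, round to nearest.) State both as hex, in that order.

CSS coral is rgb(255, 127, 80).
29% tone:
  R: 255 + 0.29×(128−255) = 255 − 36.83 = 218.17 → 218
  G: 127 + 0.29×(128−127) = 127 + 0.29 = 127.29 → 127
  B: 80 + 0.29×(128−80) = 80 + 13.92 = 93.92 → 94
  → #da7f5e
25% tone:
  R: 255 − 31.75 = 223.25 → 223
  G: 127 + 0.25×(128−127) = 127 + 0.25 = 127.25 → 127
  B: 80 + 0.25×(128−80) = 80 + 12 = 92 → 92
  → #df7f5c

#da7f5e, #df7f5c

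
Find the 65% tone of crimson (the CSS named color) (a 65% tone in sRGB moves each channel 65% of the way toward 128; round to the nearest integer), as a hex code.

CSS crimson is rgb(220, 20, 60).
Per channel, c → c + 0.65(128 − c):
  R: 220 − 59.8 = 160.2 → 160
  G: 20 + 0.65×(128−20) = 20 + 70.2 = 90.2 → 90
  B: 60 + 0.65×(128−60) = 60 + 44.2 = 104.2 → 104
rgb(160, 90, 104) = #a05a68.

#a05a68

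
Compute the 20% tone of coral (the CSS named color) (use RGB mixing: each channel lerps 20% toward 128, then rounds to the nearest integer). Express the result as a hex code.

#E67F5A

CSS coral is rgb(255, 127, 80).
Per channel, c → c + 0.2(128 − c):
  R: 255 + 0.2×(128−255) = 255 − 25.4 = 229.6 → 230
  G: 127 + 0.2×(128−127) = 127 + 0.2 = 127.2 → 127
  B: 80 + 9.6 = 89.6 → 90
rgb(230, 127, 90) = #E67F5A.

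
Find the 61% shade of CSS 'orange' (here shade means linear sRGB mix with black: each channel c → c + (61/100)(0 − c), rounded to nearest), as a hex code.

CSS orange is rgb(255, 165, 0).
A 61% shade moves each channel 61% toward 0:
  R: 255 + 0.61×(0−255) = 255 − 155.55 = 99.45 → 99
  G: 165 + 0.61×(0−165) = 165 − 100.65 = 64.35 → 64
  B: 0 + 0 = 0 → 0
rgb(99, 64, 0) = #634000.

#634000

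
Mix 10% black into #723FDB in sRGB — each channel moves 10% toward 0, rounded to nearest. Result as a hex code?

#723FDB is rgb(114, 63, 219).
A 10% shade moves each channel 10% toward 0:
  R: 114 − 11.4 = 102.6 → 103
  G: 63 − 6.3 = 56.7 → 57
  B: 219 − 21.9 = 197.1 → 197
rgb(103, 57, 197) = #6739C5.

#6739C5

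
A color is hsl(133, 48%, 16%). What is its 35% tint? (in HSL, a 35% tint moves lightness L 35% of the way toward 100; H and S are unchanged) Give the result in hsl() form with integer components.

hsl(133, 48%, 45%)

L moves 35% from 16 toward 100: 16 + 29.4 = 45.4 → 45.
H and S are unchanged.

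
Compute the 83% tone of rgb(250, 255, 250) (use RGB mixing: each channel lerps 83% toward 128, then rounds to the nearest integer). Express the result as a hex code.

#959695

Lerp each channel 83% toward 128:
  R: 250 + 0.83×(128−250) = 250 − 101.26 = 148.74 → 149
  G: 255 + 0.83×(128−255) = 255 − 105.41 = 149.59 → 150
  B: 250 + 0.83×(128−250) = 250 − 101.26 = 148.74 → 149
rgb(149, 150, 149) = #959695.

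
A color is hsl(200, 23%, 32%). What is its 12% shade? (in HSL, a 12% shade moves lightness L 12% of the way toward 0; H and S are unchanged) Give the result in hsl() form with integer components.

hsl(200, 23%, 28%)

L moves 12% from 32 toward 0: 32 − 3.84 = 28.16 → 28.
H and S are unchanged.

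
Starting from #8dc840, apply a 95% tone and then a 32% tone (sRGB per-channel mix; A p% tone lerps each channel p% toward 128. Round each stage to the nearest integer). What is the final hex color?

#8dc840 is rgb(141, 200, 64).
Lerp each channel 95% toward 128:
  R: 141 + 0.95×(128−141) = 141 − 12.35 = 128.65 → 129
  G: 200 + 0.95×(128−200) = 200 − 68.4 = 131.6 → 132
  B: 64 + 0.95×(128−64) = 64 + 60.8 = 124.8 → 125
After the tone: rgb(129, 132, 125) = #81847d.
Lerp each channel 32% toward 128:
  R: 129 + 0.32×(128−129) = 129 − 0.32 = 128.68 → 129
  G: 132 + 0.32×(128−132) = 132 − 1.28 = 130.72 → 131
  B: 125 + 0.32×(128−125) = 125 + 0.96 = 125.96 → 126
rgb(129, 131, 126) = #81837e.

#81837e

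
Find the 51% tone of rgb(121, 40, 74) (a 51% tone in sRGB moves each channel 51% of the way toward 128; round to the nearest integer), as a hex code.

#7d5566

A 51% tone moves each channel 51% toward 128:
  R: 121 + 3.57 = 124.57 → 125
  G: 40 + 0.51×(128−40) = 40 + 44.88 = 84.88 → 85
  B: 74 + 0.51×(128−74) = 74 + 27.54 = 101.54 → 102
rgb(125, 85, 102) = #7d5566.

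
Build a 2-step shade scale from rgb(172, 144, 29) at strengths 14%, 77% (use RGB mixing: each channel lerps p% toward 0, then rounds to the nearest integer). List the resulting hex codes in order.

#947C19, #282107

14%: (172 − 24.08 = 147.92→148, 144 − 20.16 = 123.84→124, 29 − 4.06 = 24.94→25) → #947C19
77%: (172 − 132.44 = 39.56→40, 144 − 110.88 = 33.12→33, 29 − 22.33 = 6.67→7) → #282107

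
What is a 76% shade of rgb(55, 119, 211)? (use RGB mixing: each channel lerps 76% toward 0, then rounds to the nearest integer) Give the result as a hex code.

A 76% shade moves each channel 76% toward 0:
  R: 55 + 0.76×(0−55) = 55 − 41.8 = 13.2 → 13
  G: 119 + 0.76×(0−119) = 119 − 90.44 = 28.56 → 29
  B: 211 + 0.76×(0−211) = 211 − 160.36 = 50.64 → 51
rgb(13, 29, 51) = #0D1D33.

#0D1D33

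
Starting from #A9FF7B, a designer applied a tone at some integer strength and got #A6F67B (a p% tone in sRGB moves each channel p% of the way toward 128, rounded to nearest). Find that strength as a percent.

7%

#A9FF7B is rgb(169, 255, 123); #A6F67B is rgb(166, 246, 123).
On the G channel (widest range): 246 ≈ 255 + (p/100)(128 − 255), so p ≈ 100×(246 − 255)/(128 − 255) = -900/-127 = 7.09.
p = 7 reproduces all three channels after rounding.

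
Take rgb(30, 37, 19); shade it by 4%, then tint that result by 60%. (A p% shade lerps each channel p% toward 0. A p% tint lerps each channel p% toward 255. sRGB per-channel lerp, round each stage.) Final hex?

Lerp each channel 4% toward 0:
  R: 30 + 0.04×(0−30) = 30 − 1.2 = 28.8 → 29
  G: 37 + 0.04×(0−37) = 37 − 1.48 = 35.52 → 36
  B: 19 + 0.04×(0−19) = 19 − 0.76 = 18.24 → 18
After the shade: rgb(29, 36, 18) = #1d2412.
Lerp each channel 60% toward 255:
  R: 29 + 135.6 = 164.6 → 165
  G: 36 + 131.4 = 167.4 → 167
  B: 18 + 0.6×(255−18) = 18 + 142.2 = 160.2 → 160
rgb(165, 167, 160) = #a5a7a0.

#a5a7a0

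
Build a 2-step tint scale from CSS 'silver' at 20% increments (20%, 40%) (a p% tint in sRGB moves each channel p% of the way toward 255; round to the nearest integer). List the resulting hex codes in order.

CSS silver is rgb(192, 192, 192).
20%: (192 + 12.6 = 204.6→205, 192 + 12.6 = 204.6→205, 192 + 12.6 = 204.6→205) → #CDCDCD
40%: (192 + 25.2 = 217.2→217, 192 + 25.2 = 217.2→217, 192 + 25.2 = 217.2→217) → #D9D9D9

#CDCDCD, #D9D9D9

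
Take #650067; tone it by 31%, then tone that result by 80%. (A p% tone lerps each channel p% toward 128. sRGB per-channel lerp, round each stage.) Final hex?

#650067 is rgb(101, 0, 103).
A 31% tone moves each channel 31% toward 128:
  R: 101 + 8.37 = 109.37 → 109
  G: 0 + 39.68 = 39.68 → 40
  B: 103 + 7.75 = 110.75 → 111
After the tone: rgb(109, 40, 111) = #6D286F.
Lerp each channel 80% toward 128:
  R: 109 + 0.8×(128−109) = 109 + 15.2 = 124.2 → 124
  G: 40 + 0.8×(128−40) = 40 + 70.4 = 110.4 → 110
  B: 111 + 0.8×(128−111) = 111 + 13.6 = 124.6 → 125
rgb(124, 110, 125) = #7C6E7D.

#7C6E7D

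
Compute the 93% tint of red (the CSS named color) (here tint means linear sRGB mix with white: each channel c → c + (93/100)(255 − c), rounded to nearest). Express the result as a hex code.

CSS red is rgb(255, 0, 0).
Lerp each channel 93% toward 255:
  R: 255 + 0 = 255 → 255
  G: 0 + 237.15 = 237.15 → 237
  B: 0 + 0.93×(255−0) = 0 + 237.15 = 237.15 → 237
rgb(255, 237, 237) = #ffeded.

#ffeded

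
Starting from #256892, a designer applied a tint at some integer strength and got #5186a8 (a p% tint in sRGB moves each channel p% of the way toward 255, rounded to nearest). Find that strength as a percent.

20%

#256892 is rgb(37, 104, 146); #5186a8 is rgb(81, 134, 168).
On the R channel (widest range): 81 ≈ 37 + (p/100)(255 − 37), so p ≈ 100×(81 − 37)/(255 − 37) = 4400/218 = 20.18.
p = 20 reproduces all three channels after rounding.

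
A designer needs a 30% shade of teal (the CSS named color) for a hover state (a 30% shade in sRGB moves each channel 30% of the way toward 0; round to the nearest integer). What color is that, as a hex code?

#005A5A

CSS teal is rgb(0, 128, 128).
Lerp each channel 30% toward 0:
  R: 0 + 0 = 0 → 0
  G: 128 − 38.4 = 89.6 → 90
  B: 128 + 0.3×(0−128) = 128 − 38.4 = 89.6 → 90
rgb(0, 90, 90) = #005A5A.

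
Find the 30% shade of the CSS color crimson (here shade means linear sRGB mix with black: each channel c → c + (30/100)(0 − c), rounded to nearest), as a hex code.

#9a0e2a

CSS crimson is rgb(220, 20, 60).
Per channel, c → c + 0.3(0 − c):
  R: 220 + 0.3×(0−220) = 220 − 66 = 154 → 154
  G: 20 + 0.3×(0−20) = 20 − 6 = 14 → 14
  B: 60 + 0.3×(0−60) = 60 − 18 = 42 → 42
rgb(154, 14, 42) = #9a0e2a.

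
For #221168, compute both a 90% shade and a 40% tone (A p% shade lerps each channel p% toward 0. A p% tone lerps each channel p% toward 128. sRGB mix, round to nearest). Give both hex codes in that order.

#221168 is rgb(34, 17, 104).
90% shade:
  R: 34 + 0.9×(0−34) = 34 − 30.6 = 3.4 → 3
  G: 17 + 0.9×(0−17) = 17 − 15.3 = 1.7 → 2
  B: 104 + 0.9×(0−104) = 104 − 93.6 = 10.4 → 10
  → #03020a
40% tone:
  R: 34 + 37.6 = 71.6 → 72
  G: 17 + 0.4×(128−17) = 17 + 44.4 = 61.4 → 61
  B: 104 + 0.4×(128−104) = 104 + 9.6 = 113.6 → 114
  → #483d72

#03020a, #483d72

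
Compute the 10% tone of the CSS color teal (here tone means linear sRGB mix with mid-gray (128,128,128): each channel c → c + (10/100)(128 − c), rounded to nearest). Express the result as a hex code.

CSS teal is rgb(0, 128, 128).
Lerp each channel 10% toward 128:
  R: 0 + 0.1×(128−0) = 0 + 12.8 = 12.8 → 13
  G: 128 + 0.1×(128−128) = 128 + 0 = 128 → 128
  B: 128 + 0 = 128 → 128
rgb(13, 128, 128) = #0D8080.

#0D8080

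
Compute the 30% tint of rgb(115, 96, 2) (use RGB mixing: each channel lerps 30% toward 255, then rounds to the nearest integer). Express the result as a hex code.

Lerp each channel 30% toward 255:
  R: 115 + 42 = 157 → 157
  G: 96 + 47.7 = 143.7 → 144
  B: 2 + 0.3×(255−2) = 2 + 75.9 = 77.9 → 78
rgb(157, 144, 78) = #9D904E.

#9D904E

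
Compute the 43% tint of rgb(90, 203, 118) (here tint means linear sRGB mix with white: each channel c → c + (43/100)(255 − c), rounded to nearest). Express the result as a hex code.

#A1E1B1

Lerp each channel 43% toward 255:
  R: 90 + 0.43×(255−90) = 90 + 70.95 = 160.95 → 161
  G: 203 + 22.36 = 225.36 → 225
  B: 118 + 0.43×(255−118) = 118 + 58.91 = 176.91 → 177
rgb(161, 225, 177) = #A1E1B1.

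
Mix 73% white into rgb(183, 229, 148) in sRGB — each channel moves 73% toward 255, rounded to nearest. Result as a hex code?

Per channel, c → c + 0.73(255 − c):
  R: 183 + 0.73×(255−183) = 183 + 52.56 = 235.56 → 236
  G: 229 + 18.98 = 247.98 → 248
  B: 148 + 0.73×(255−148) = 148 + 78.11 = 226.11 → 226
rgb(236, 248, 226) = #ecf8e2.

#ecf8e2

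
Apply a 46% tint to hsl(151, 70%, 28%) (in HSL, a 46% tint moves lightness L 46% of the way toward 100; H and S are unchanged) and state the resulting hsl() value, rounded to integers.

hsl(151, 70%, 61%)

L moves 46% from 28 toward 100: 28 + 33.12 = 61.12 → 61.
H and S are unchanged.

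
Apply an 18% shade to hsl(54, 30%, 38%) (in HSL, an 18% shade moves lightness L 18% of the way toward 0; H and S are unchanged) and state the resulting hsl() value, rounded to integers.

hsl(54, 30%, 31%)

L moves 18% from 38 toward 0: 38 − 6.84 = 31.16 → 31.
H and S are unchanged.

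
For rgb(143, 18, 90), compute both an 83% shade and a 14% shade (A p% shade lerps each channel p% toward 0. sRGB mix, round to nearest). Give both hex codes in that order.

83% shade:
  R: 143 + 0.83×(0−143) = 143 − 118.69 = 24.31 → 24
  G: 18 − 14.94 = 3.06 → 3
  B: 90 + 0.83×(0−90) = 90 − 74.7 = 15.3 → 15
  → #18030F
14% shade:
  R: 143 − 20.02 = 122.98 → 123
  G: 18 + 0.14×(0−18) = 18 − 2.52 = 15.48 → 15
  B: 90 + 0.14×(0−90) = 90 − 12.6 = 77.4 → 77
  → #7B0F4D

#18030F, #7B0F4D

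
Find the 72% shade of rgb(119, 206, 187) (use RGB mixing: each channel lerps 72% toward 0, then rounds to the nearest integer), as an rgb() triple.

rgb(33, 58, 52)

Per channel, c → c + 0.72(0 − c):
  R: 119 + 0.72×(0−119) = 119 − 85.68 = 33.32 → 33
  G: 206 + 0.72×(0−206) = 206 − 148.32 = 57.68 → 58
  B: 187 − 134.64 = 52.36 → 52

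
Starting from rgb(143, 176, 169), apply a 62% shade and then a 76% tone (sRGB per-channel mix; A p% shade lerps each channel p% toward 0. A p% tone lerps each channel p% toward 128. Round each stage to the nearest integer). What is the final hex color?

Lerp each channel 62% toward 0:
  R: 143 − 88.66 = 54.34 → 54
  G: 176 + 0.62×(0−176) = 176 − 109.12 = 66.88 → 67
  B: 169 − 104.78 = 64.22 → 64
After the shade: rgb(54, 67, 64) = #364340.
Per channel, c → c + 0.76(128 − c):
  R: 54 + 56.24 = 110.24 → 110
  G: 67 + 0.76×(128−67) = 67 + 46.36 = 113.36 → 113
  B: 64 + 48.64 = 112.64 → 113
rgb(110, 113, 113) = #6e7171.

#6e7171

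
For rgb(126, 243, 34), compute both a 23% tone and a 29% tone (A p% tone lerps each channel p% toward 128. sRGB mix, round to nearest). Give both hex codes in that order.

23% tone:
  R: 126 + 0.46 = 126.46 → 126
  G: 243 + 0.23×(128−243) = 243 − 26.45 = 216.55 → 217
  B: 34 + 0.23×(128−34) = 34 + 21.62 = 55.62 → 56
  → #7ED938
29% tone:
  R: 126 + 0.29×(128−126) = 126 + 0.58 = 126.58 → 127
  G: 243 + 0.29×(128−243) = 243 − 33.35 = 209.65 → 210
  B: 34 + 0.29×(128−34) = 34 + 27.26 = 61.26 → 61
  → #7FD23D

#7ED938, #7FD23D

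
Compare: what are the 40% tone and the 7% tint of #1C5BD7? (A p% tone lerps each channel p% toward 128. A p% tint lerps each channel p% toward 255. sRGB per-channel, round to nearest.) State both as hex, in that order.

#446AB4, #2C66DA

#1C5BD7 is rgb(28, 91, 215).
40% tone:
  R: 28 + 40 = 68 → 68
  G: 91 + 0.4×(128−91) = 91 + 14.8 = 105.8 → 106
  B: 215 + 0.4×(128−215) = 215 − 34.8 = 180.2 → 180
  → #446AB4
7% tint:
  R: 28 + 0.07×(255−28) = 28 + 15.89 = 43.89 → 44
  G: 91 + 11.48 = 102.48 → 102
  B: 215 + 2.8 = 217.8 → 218
  → #2C66DA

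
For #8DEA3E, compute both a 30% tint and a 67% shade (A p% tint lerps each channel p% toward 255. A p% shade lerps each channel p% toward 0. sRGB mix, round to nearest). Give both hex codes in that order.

#8DEA3E is rgb(141, 234, 62).
30% tint:
  R: 141 + 0.3×(255−141) = 141 + 34.2 = 175.2 → 175
  G: 234 + 0.3×(255−234) = 234 + 6.3 = 240.3 → 240
  B: 62 + 0.3×(255−62) = 62 + 57.9 = 119.9 → 120
  → #AFF078
67% shade:
  R: 141 − 94.47 = 46.53 → 47
  G: 234 − 156.78 = 77.22 → 77
  B: 62 − 41.54 = 20.46 → 20
  → #2F4D14

#AFF078, #2F4D14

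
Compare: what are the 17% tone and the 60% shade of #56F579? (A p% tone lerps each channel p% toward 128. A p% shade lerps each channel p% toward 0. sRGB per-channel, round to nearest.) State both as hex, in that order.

#5DE17A, #226230

#56F579 is rgb(86, 245, 121).
17% tone:
  R: 86 + 0.17×(128−86) = 86 + 7.14 = 93.14 → 93
  G: 245 − 19.89 = 225.11 → 225
  B: 121 + 1.19 = 122.19 → 122
  → #5DE17A
60% shade:
  R: 86 + 0.6×(0−86) = 86 − 51.6 = 34.4 → 34
  G: 245 + 0.6×(0−245) = 245 − 147 = 98 → 98
  B: 121 − 72.6 = 48.4 → 48
  → #226230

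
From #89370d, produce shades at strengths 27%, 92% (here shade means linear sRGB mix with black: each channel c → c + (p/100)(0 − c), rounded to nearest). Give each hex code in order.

#642809, #0b0401

#89370d is rgb(137, 55, 13).
27%: (137 − 36.99 = 100.01→100, 55 − 14.85 = 40.15→40, 13 − 3.51 = 9.49→9) → #642809
92%: (137 − 126.04 = 10.96→11, 55 − 50.6 = 4.4→4, 13 − 11.96 = 1.04→1) → #0b0401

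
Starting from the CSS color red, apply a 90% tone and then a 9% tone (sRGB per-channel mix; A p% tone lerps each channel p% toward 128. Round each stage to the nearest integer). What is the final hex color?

CSS red is rgb(255, 0, 0).
A 90% tone moves each channel 90% toward 128:
  R: 255 + 0.9×(128−255) = 255 − 114.3 = 140.7 → 141
  G: 0 + 0.9×(128−0) = 0 + 115.2 = 115.2 → 115
  B: 0 + 115.2 = 115.2 → 115
After the tone: rgb(141, 115, 115) = #8D7373.
Lerp each channel 9% toward 128:
  R: 141 + 0.09×(128−141) = 141 − 1.17 = 139.83 → 140
  G: 115 + 0.09×(128−115) = 115 + 1.17 = 116.17 → 116
  B: 115 + 1.17 = 116.17 → 116
rgb(140, 116, 116) = #8C7474.

#8C7474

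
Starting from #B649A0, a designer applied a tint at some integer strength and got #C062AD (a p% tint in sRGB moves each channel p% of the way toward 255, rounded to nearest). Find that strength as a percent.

14%

#B649A0 is rgb(182, 73, 160); #C062AD is rgb(192, 98, 173).
On the G channel (widest range): 98 ≈ 73 + (p/100)(255 − 73), so p ≈ 100×(98 − 73)/(255 − 73) = 2500/182 = 13.74.
p = 14 reproduces all three channels after rounding.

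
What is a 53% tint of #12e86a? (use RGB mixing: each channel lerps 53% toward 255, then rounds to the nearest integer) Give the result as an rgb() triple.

#12e86a is rgb(18, 232, 106).
Lerp each channel 53% toward 255:
  R: 18 + 125.61 = 143.61 → 144
  G: 232 + 0.53×(255−232) = 232 + 12.19 = 244.19 → 244
  B: 106 + 0.53×(255−106) = 106 + 78.97 = 184.97 → 185

rgb(144, 244, 185)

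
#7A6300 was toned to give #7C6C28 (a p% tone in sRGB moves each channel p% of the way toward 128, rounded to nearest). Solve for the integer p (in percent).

31%

#7A6300 is rgb(122, 99, 0); #7C6C28 is rgb(124, 108, 40).
On the B channel (widest range): 40 ≈ 0 + (p/100)(128 − 0), so p ≈ 100×(40 − 0)/(128 − 0) = 4000/128 = 31.25.
p = 31 reproduces all three channels after rounding.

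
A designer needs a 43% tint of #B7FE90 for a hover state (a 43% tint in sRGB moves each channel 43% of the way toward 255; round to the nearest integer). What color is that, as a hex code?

#B7FE90 is rgb(183, 254, 144).
A 43% tint moves each channel 43% toward 255:
  R: 183 + 30.96 = 213.96 → 214
  G: 254 + 0.43×(255−254) = 254 + 0.43 = 254.43 → 254
  B: 144 + 0.43×(255−144) = 144 + 47.73 = 191.73 → 192
rgb(214, 254, 192) = #D6FEC0.

#D6FEC0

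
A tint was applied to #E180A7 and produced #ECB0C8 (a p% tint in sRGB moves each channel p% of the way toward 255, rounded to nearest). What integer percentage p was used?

#E180A7 is rgb(225, 128, 167); #ECB0C8 is rgb(236, 176, 200).
On the G channel (widest range): 176 ≈ 128 + (p/100)(255 − 128), so p ≈ 100×(176 − 128)/(255 − 128) = 4800/127 = 37.80.
p = 38 reproduces all three channels after rounding.

38%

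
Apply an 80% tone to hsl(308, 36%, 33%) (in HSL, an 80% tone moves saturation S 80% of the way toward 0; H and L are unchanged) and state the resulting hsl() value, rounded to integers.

S moves 80% from 36 toward 0: 36 − 28.8 = 7.2 → 7.
H and L are unchanged.

hsl(308, 7%, 33%)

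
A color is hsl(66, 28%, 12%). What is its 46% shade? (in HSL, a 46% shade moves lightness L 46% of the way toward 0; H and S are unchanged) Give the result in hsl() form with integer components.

L moves 46% from 12 toward 0: 12 − 5.52 = 6.48 → 6.
H and S are unchanged.

hsl(66, 28%, 6%)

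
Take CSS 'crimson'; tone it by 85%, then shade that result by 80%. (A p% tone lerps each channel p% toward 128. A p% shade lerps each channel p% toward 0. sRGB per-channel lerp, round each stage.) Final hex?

#1c1618

CSS crimson is rgb(220, 20, 60).
Per channel, c → c + 0.85(128 − c):
  R: 220 − 78.2 = 141.8 → 142
  G: 20 + 91.8 = 111.8 → 112
  B: 60 + 0.85×(128−60) = 60 + 57.8 = 117.8 → 118
After the tone: rgb(142, 112, 118) = #8e7076.
Per channel, c → c + 0.8(0 − c):
  R: 142 + 0.8×(0−142) = 142 − 113.6 = 28.4 → 28
  G: 112 + 0.8×(0−112) = 112 − 89.6 = 22.4 → 22
  B: 118 + 0.8×(0−118) = 118 − 94.4 = 23.6 → 24
rgb(28, 22, 24) = #1c1618.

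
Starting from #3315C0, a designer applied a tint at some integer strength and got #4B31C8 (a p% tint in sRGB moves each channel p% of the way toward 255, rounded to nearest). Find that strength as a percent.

12%

#3315C0 is rgb(51, 21, 192); #4B31C8 is rgb(75, 49, 200).
On the G channel (widest range): 49 ≈ 21 + (p/100)(255 − 21), so p ≈ 100×(49 − 21)/(255 − 21) = 2800/234 = 11.97.
p = 12 reproduces all three channels after rounding.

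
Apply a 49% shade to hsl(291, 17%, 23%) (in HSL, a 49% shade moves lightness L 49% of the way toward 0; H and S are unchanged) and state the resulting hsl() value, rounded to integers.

L moves 49% from 23 toward 0: 23 − 11.27 = 11.73 → 12.
H and S are unchanged.

hsl(291, 17%, 12%)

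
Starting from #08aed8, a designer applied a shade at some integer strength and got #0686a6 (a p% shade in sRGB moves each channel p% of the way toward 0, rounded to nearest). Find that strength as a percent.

#08aed8 is rgb(8, 174, 216); #0686a6 is rgb(6, 134, 166).
On the B channel (widest range): 166 ≈ 216 + (p/100)(0 − 216), so p ≈ 100×(166 − 216)/(0 − 216) = -5000/-216 = 23.15.
p = 23 reproduces all three channels after rounding.

23%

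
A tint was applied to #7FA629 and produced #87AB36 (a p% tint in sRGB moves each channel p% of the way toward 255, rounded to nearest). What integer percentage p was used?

6%

#7FA629 is rgb(127, 166, 41); #87AB36 is rgb(135, 171, 54).
On the B channel (widest range): 54 ≈ 41 + (p/100)(255 − 41), so p ≈ 100×(54 − 41)/(255 − 41) = 1300/214 = 6.07.
p = 6 reproduces all three channels after rounding.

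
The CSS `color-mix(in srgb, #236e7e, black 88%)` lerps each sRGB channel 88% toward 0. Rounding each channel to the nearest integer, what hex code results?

#236e7e is rgb(35, 110, 126).
An 88% shade moves each channel 88% toward 0:
  R: 35 + 0.88×(0−35) = 35 − 30.8 = 4.2 → 4
  G: 110 + 0.88×(0−110) = 110 − 96.8 = 13.2 → 13
  B: 126 + 0.88×(0−126) = 126 − 110.88 = 15.12 → 15
rgb(4, 13, 15) = #040d0f.

#040d0f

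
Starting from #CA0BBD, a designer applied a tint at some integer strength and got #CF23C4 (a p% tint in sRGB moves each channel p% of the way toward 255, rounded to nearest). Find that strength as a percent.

10%

#CA0BBD is rgb(202, 11, 189); #CF23C4 is rgb(207, 35, 196).
On the G channel (widest range): 35 ≈ 11 + (p/100)(255 − 11), so p ≈ 100×(35 − 11)/(255 − 11) = 2400/244 = 9.84.
p = 10 reproduces all three channels after rounding.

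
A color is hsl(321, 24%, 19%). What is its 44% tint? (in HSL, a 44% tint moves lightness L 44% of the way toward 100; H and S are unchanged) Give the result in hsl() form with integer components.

hsl(321, 24%, 55%)

L moves 44% from 19 toward 100: 19 + 35.64 = 54.64 → 55.
H and S are unchanged.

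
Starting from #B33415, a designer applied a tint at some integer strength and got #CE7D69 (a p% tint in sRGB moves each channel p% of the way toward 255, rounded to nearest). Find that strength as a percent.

36%

#B33415 is rgb(179, 52, 21); #CE7D69 is rgb(206, 125, 105).
On the B channel (widest range): 105 ≈ 21 + (p/100)(255 − 21), so p ≈ 100×(105 − 21)/(255 − 21) = 8400/234 = 35.90.
p = 36 reproduces all three channels after rounding.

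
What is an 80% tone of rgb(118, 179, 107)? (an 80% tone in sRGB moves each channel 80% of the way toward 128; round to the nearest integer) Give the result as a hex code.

#7e8a7c

An 80% tone moves each channel 80% toward 128:
  R: 118 + 8 = 126 → 126
  G: 179 + 0.8×(128−179) = 179 − 40.8 = 138.2 → 138
  B: 107 + 16.8 = 123.8 → 124
rgb(126, 138, 124) = #7e8a7c.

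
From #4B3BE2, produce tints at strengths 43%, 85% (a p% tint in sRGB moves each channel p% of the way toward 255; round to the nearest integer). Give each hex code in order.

#988FEE, #E4E2FB

#4B3BE2 is rgb(75, 59, 226).
43%: (75 + 77.4 = 152.4→152, 59 + 84.28 = 143.28→143, 226 + 12.47 = 238.47→238) → #988FEE
85%: (75 + 153 = 228→228, 59 + 166.6 = 225.6→226, 226 + 24.65 = 250.65→251) → #E4E2FB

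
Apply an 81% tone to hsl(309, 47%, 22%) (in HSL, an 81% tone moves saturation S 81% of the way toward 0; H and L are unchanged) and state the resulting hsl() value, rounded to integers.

S moves 81% from 47 toward 0: 47 − 38.07 = 8.93 → 9.
H and L are unchanged.

hsl(309, 9%, 22%)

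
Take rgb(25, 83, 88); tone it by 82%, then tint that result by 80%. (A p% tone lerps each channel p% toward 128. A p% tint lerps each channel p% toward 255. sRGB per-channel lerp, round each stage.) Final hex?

#e2e4e4

An 82% tone moves each channel 82% toward 128:
  R: 25 + 84.46 = 109.46 → 109
  G: 83 + 36.9 = 119.9 → 120
  B: 88 + 0.82×(128−88) = 88 + 32.8 = 120.8 → 121
After the tone: rgb(109, 120, 121) = #6d7879.
Per channel, c → c + 0.8(255 − c):
  R: 109 + 116.8 = 225.8 → 226
  G: 120 + 0.8×(255−120) = 120 + 108 = 228 → 228
  B: 121 + 0.8×(255−121) = 121 + 107.2 = 228.2 → 228
rgb(226, 228, 228) = #e2e4e4.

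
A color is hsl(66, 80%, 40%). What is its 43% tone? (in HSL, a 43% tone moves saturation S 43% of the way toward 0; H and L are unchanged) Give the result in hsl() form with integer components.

hsl(66, 46%, 40%)

S moves 43% from 80 toward 0: 80 − 34.4 = 45.6 → 46.
H and L are unchanged.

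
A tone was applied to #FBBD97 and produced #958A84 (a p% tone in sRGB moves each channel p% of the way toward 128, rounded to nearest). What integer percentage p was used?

83%

#FBBD97 is rgb(251, 189, 151); #958A84 is rgb(149, 138, 132).
On the R channel (widest range): 149 ≈ 251 + (p/100)(128 − 251), so p ≈ 100×(149 − 251)/(128 − 251) = -10200/-123 = 82.93.
p = 83 reproduces all three channels after rounding.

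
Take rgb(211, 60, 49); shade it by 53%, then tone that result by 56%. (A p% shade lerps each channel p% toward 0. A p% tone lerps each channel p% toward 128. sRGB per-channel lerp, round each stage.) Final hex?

Lerp each channel 53% toward 0:
  R: 211 − 111.83 = 99.17 → 99
  G: 60 − 31.8 = 28.2 → 28
  B: 49 + 0.53×(0−49) = 49 − 25.97 = 23.03 → 23
After the shade: rgb(99, 28, 23) = #631C17.
Per channel, c → c + 0.56(128 − c):
  R: 99 + 0.56×(128−99) = 99 + 16.24 = 115.24 → 115
  G: 28 + 0.56×(128−28) = 28 + 56 = 84 → 84
  B: 23 + 0.56×(128−23) = 23 + 58.8 = 81.8 → 82
rgb(115, 84, 82) = #735452.

#735452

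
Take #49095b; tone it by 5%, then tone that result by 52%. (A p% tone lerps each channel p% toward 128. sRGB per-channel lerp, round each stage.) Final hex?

#49095b is rgb(73, 9, 91).
A 5% tone moves each channel 5% toward 128:
  R: 73 + 0.05×(128−73) = 73 + 2.75 = 75.75 → 76
  G: 9 + 0.05×(128−9) = 9 + 5.95 = 14.95 → 15
  B: 91 + 0.05×(128−91) = 91 + 1.85 = 92.85 → 93
After the tone: rgb(76, 15, 93) = #4c0f5d.
Per channel, c → c + 0.52(128 − c):
  R: 76 + 0.52×(128−76) = 76 + 27.04 = 103.04 → 103
  G: 15 + 0.52×(128−15) = 15 + 58.76 = 73.76 → 74
  B: 93 + 18.2 = 111.2 → 111
rgb(103, 74, 111) = #674a6f.

#674a6f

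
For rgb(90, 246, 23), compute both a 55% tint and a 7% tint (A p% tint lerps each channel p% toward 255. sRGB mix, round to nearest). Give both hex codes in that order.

#B5FB97, #66F727

55% tint:
  R: 90 + 0.55×(255−90) = 90 + 90.75 = 180.75 → 181
  G: 246 + 0.55×(255−246) = 246 + 4.95 = 250.95 → 251
  B: 23 + 127.6 = 150.6 → 151
  → #B5FB97
7% tint:
  R: 90 + 11.55 = 101.55 → 102
  G: 246 + 0.07×(255−246) = 246 + 0.63 = 246.63 → 247
  B: 23 + 0.07×(255−23) = 23 + 16.24 = 39.24 → 39
  → #66F727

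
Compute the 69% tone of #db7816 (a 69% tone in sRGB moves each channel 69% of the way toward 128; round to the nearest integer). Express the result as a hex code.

#db7816 is rgb(219, 120, 22).
A 69% tone moves each channel 69% toward 128:
  R: 219 + 0.69×(128−219) = 219 − 62.79 = 156.21 → 156
  G: 120 + 5.52 = 125.52 → 126
  B: 22 + 0.69×(128−22) = 22 + 73.14 = 95.14 → 95
rgb(156, 126, 95) = #9c7e5f.

#9c7e5f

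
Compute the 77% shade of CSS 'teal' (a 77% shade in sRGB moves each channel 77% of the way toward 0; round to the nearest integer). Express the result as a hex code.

#001D1D

CSS teal is rgb(0, 128, 128).
Lerp each channel 77% toward 0:
  R: 0 + 0 = 0 → 0
  G: 128 + 0.77×(0−128) = 128 − 98.56 = 29.44 → 29
  B: 128 − 98.56 = 29.44 → 29
rgb(0, 29, 29) = #001D1D.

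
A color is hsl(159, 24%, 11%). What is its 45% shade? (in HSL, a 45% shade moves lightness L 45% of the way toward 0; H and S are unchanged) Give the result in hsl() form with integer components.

hsl(159, 24%, 6%)

L moves 45% from 11 toward 0: 11 − 4.95 = 6.05 → 6.
H and S are unchanged.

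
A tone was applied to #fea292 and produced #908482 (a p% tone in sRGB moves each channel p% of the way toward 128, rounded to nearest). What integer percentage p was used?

#fea292 is rgb(254, 162, 146); #908482 is rgb(144, 132, 130).
On the R channel (widest range): 144 ≈ 254 + (p/100)(128 − 254), so p ≈ 100×(144 − 254)/(128 − 254) = -11000/-126 = 87.30.
p = 87 reproduces all three channels after rounding.

87%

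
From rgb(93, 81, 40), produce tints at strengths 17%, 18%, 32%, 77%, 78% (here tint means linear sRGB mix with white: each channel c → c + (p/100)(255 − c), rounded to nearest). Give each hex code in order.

#796F4D, #7A704F, #91896D, #DAD7CE, #DBD9D0

17%: (93 + 27.54 = 120.54→121, 81 + 29.58 = 110.58→111, 40 + 36.55 = 76.55→77) → #796F4D
18%: (93 + 29.16 = 122.16→122, 81 + 31.32 = 112.32→112, 40 + 38.7 = 78.7→79) → #7A704F
32%: (93 + 51.84 = 144.84→145, 81 + 55.68 = 136.68→137, 40 + 68.8 = 108.8→109) → #91896D
77%: (93 + 124.74 = 217.74→218, 81 + 133.98 = 214.98→215, 40 + 165.55 = 205.55→206) → #DAD7CE
78%: (93 + 126.36 = 219.36→219, 81 + 135.72 = 216.72→217, 40 + 167.7 = 207.7→208) → #DBD9D0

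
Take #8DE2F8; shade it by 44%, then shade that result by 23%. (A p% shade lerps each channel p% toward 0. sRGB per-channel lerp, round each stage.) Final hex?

#3D626B

#8DE2F8 is rgb(141, 226, 248).
Lerp each channel 44% toward 0:
  R: 141 + 0.44×(0−141) = 141 − 62.04 = 78.96 → 79
  G: 226 + 0.44×(0−226) = 226 − 99.44 = 126.56 → 127
  B: 248 + 0.44×(0−248) = 248 − 109.12 = 138.88 → 139
After the shade: rgb(79, 127, 139) = #4F7F8B.
A 23% shade moves each channel 23% toward 0:
  R: 79 − 18.17 = 60.83 → 61
  G: 127 + 0.23×(0−127) = 127 − 29.21 = 97.79 → 98
  B: 139 + 0.23×(0−139) = 139 − 31.97 = 107.03 → 107
rgb(61, 98, 107) = #3D626B.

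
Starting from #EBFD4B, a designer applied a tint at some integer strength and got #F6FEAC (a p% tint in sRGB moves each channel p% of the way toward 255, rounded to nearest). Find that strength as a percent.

54%

#EBFD4B is rgb(235, 253, 75); #F6FEAC is rgb(246, 254, 172).
On the B channel (widest range): 172 ≈ 75 + (p/100)(255 − 75), so p ≈ 100×(172 − 75)/(255 − 75) = 9700/180 = 53.89.
p = 54 reproduces all three channels after rounding.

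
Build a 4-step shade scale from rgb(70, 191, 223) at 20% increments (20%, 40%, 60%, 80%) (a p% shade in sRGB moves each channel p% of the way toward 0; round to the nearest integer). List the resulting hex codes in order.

20%: (70 − 14 = 56→56, 191 − 38.2 = 152.8→153, 223 − 44.6 = 178.4→178) → #3899B2
40%: (70 − 28 = 42→42, 191 − 76.4 = 114.6→115, 223 − 89.2 = 133.8→134) → #2A7386
60%: (70 − 42 = 28→28, 191 − 114.6 = 76.4→76, 223 − 133.8 = 89.2→89) → #1C4C59
80%: (70 − 56 = 14→14, 191 − 152.8 = 38.2→38, 223 − 178.4 = 44.6→45) → #0E262D

#3899B2, #2A7386, #1C4C59, #0E262D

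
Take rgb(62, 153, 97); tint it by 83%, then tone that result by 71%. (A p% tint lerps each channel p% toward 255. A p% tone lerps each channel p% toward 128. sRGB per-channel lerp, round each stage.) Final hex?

#9BA09D

Lerp each channel 83% toward 255:
  R: 62 + 0.83×(255−62) = 62 + 160.19 = 222.19 → 222
  G: 153 + 0.83×(255−153) = 153 + 84.66 = 237.66 → 238
  B: 97 + 0.83×(255−97) = 97 + 131.14 = 228.14 → 228
After the tint: rgb(222, 238, 228) = #DEEEE4.
A 71% tone moves each channel 71% toward 128:
  R: 222 + 0.71×(128−222) = 222 − 66.74 = 155.26 → 155
  G: 238 + 0.71×(128−238) = 238 − 78.1 = 159.9 → 160
  B: 228 − 71 = 157 → 157
rgb(155, 160, 157) = #9BA09D.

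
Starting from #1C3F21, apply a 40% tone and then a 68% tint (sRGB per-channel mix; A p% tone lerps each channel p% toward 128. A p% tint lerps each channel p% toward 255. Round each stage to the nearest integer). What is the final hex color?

#C3CAC4

#1C3F21 is rgb(28, 63, 33).
A 40% tone moves each channel 40% toward 128:
  R: 28 + 0.4×(128−28) = 28 + 40 = 68 → 68
  G: 63 + 0.4×(128−63) = 63 + 26 = 89 → 89
  B: 33 + 38 = 71 → 71
After the tone: rgb(68, 89, 71) = #445947.
Lerp each channel 68% toward 255:
  R: 68 + 0.68×(255−68) = 68 + 127.16 = 195.16 → 195
  G: 89 + 0.68×(255−89) = 89 + 112.88 = 201.88 → 202
  B: 71 + 0.68×(255−71) = 71 + 125.12 = 196.12 → 196
rgb(195, 202, 196) = #C3CAC4.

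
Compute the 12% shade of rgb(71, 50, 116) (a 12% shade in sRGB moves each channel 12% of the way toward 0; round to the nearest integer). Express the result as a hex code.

Lerp each channel 12% toward 0:
  R: 71 + 0.12×(0−71) = 71 − 8.52 = 62.48 → 62
  G: 50 − 6 = 44 → 44
  B: 116 + 0.12×(0−116) = 116 − 13.92 = 102.08 → 102
rgb(62, 44, 102) = #3E2C66.

#3E2C66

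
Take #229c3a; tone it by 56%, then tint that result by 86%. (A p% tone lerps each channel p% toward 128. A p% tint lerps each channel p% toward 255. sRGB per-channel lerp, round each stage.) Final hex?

#e7efe9

#229c3a is rgb(34, 156, 58).
A 56% tone moves each channel 56% toward 128:
  R: 34 + 0.56×(128−34) = 34 + 52.64 = 86.64 → 87
  G: 156 + 0.56×(128−156) = 156 − 15.68 = 140.32 → 140
  B: 58 + 39.2 = 97.2 → 97
After the tone: rgb(87, 140, 97) = #578c61.
Per channel, c → c + 0.86(255 − c):
  R: 87 + 144.48 = 231.48 → 231
  G: 140 + 98.9 = 238.9 → 239
  B: 97 + 135.88 = 232.88 → 233
rgb(231, 239, 233) = #e7efe9.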